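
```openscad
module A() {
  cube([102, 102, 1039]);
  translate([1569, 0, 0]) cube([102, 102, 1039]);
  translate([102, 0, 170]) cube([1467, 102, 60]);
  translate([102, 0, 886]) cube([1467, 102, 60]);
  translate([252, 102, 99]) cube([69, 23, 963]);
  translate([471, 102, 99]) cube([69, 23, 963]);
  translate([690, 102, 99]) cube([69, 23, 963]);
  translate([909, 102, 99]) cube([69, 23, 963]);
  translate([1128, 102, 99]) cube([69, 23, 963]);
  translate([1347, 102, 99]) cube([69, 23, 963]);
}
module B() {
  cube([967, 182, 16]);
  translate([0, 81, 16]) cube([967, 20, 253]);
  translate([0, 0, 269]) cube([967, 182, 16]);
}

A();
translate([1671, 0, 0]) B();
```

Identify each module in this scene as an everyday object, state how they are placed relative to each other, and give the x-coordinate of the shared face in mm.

A is a fence section. B is an I-beam. The I-beam is against the fence section's +x side, with their −y faces flush. The x-coordinate of the shared face is 1671 mm.

The fence section's +x face and the I-beam's −x face are both at x = 1671 mm.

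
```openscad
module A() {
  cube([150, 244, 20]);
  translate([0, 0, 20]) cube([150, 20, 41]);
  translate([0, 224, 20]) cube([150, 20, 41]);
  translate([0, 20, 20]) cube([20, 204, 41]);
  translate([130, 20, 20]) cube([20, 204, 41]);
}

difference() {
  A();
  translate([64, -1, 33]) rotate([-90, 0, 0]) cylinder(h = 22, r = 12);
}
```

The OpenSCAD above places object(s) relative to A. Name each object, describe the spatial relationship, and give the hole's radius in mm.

A is an open box. The open box has a circular hole through its front wall. The hole's radius is 12 mm.

The subtracted cylinder has r = 12 mm.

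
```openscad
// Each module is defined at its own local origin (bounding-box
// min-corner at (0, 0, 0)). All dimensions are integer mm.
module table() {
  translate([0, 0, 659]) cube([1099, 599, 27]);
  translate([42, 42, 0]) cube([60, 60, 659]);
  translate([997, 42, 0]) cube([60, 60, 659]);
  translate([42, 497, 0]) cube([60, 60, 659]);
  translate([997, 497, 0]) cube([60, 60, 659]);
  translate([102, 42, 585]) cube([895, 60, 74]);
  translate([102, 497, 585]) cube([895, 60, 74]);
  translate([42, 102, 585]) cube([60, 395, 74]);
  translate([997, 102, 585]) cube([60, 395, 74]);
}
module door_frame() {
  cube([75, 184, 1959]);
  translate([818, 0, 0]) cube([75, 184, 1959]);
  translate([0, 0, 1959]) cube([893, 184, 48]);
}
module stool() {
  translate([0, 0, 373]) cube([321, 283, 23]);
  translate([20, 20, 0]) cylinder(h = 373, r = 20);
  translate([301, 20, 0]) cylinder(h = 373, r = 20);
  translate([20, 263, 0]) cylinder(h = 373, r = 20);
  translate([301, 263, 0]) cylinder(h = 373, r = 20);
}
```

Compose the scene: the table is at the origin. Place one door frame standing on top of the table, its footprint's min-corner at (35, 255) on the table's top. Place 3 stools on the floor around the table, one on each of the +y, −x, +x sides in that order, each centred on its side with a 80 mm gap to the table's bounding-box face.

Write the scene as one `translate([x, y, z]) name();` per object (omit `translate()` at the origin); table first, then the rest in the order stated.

table();
translate([35, 255, 686]) door_frame();
translate([389, 679, 0]) stool();
translate([-401, 158, 0]) stool();
translate([1179, 158, 0]) stool();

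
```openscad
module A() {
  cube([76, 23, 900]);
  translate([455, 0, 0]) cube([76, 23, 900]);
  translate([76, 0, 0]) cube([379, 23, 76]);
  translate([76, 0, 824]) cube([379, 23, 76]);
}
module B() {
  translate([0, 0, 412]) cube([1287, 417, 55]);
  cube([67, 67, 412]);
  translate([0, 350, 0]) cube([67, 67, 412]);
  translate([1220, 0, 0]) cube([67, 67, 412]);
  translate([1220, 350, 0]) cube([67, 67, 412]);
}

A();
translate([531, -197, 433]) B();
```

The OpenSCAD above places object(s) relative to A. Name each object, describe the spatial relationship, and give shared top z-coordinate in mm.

Both tops at z = 900 mm.

A is a picture frame. B is a bench. The bench is beside the picture frame with their tops flush at z = 900. The shared top z-coordinate is 900 mm.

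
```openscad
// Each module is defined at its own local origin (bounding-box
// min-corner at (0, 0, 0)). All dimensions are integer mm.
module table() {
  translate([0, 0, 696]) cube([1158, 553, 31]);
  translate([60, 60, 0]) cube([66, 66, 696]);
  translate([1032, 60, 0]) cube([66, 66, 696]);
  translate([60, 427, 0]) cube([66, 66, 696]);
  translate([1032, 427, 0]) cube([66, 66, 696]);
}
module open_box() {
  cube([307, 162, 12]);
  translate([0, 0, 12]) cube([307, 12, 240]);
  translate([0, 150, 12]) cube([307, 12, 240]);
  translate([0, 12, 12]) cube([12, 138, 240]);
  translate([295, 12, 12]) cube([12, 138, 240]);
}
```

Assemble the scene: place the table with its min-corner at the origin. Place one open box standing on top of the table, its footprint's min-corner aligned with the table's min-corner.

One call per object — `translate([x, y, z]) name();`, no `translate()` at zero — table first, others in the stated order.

table();
translate([0, 0, 727]) open_box();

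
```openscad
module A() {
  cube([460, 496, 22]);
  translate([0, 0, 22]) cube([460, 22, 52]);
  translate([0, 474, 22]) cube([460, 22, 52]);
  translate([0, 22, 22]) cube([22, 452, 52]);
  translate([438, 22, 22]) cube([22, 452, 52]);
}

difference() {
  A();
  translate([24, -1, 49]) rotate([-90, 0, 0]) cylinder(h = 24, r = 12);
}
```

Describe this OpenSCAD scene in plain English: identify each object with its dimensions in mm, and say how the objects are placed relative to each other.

A is an open storage box with external size 460×496×74 mm and wall thickness 22 mm (the base is also 22 mm thick). The base covers the whole footprint; the four walls stand on the base, with the y-facing walls full-width and the x-facing walls fitting between their inner faces.

The open box has a circular hole of radius 12 mm through its front wall, centred at (x = 24, z = 49).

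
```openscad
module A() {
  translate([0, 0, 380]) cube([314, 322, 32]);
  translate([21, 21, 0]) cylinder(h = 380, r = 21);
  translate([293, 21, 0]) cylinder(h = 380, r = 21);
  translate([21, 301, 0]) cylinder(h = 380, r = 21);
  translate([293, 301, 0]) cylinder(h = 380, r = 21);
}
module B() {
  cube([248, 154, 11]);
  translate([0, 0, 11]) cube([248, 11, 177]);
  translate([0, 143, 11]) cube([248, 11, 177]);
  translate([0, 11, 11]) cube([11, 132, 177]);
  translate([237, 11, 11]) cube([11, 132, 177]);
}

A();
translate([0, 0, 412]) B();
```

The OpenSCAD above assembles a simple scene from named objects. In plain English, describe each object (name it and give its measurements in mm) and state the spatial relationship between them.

A is a four-legged stool. The seat is a 314×322×32 mm slab whose top surface is at z = 412 mm; four round legs, each 42 mm in diameter, run from the floor (z = 0) to the underside of the seat, each leg's axis is inset half a diameter from the nearest pair of seat edges (so the leg's bounding box is flush with the corner).

B is an open storage box with external size 248×154×188 mm and wall thickness 11 mm (the base is also 11 mm thick). The base covers the whole footprint; the four walls stand on the base, with the y-facing walls full-width and the x-facing walls fitting between their inner faces.

The open box is on top of the stool.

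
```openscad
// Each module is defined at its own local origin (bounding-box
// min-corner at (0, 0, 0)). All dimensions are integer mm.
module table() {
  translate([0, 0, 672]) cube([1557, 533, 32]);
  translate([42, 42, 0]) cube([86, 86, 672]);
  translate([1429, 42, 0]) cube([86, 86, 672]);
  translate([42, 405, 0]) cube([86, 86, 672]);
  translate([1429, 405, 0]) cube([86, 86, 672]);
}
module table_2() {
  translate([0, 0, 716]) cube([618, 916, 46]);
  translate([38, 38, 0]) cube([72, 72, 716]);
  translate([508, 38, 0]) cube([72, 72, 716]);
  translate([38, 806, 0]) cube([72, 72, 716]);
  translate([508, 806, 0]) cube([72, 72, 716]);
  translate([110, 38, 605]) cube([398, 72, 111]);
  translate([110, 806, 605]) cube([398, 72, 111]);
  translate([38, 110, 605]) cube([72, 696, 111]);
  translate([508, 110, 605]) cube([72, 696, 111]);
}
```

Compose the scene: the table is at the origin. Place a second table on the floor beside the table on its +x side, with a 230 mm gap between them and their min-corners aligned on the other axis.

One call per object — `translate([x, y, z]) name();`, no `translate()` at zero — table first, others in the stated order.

table();
translate([1787, 0, 0]) table_2();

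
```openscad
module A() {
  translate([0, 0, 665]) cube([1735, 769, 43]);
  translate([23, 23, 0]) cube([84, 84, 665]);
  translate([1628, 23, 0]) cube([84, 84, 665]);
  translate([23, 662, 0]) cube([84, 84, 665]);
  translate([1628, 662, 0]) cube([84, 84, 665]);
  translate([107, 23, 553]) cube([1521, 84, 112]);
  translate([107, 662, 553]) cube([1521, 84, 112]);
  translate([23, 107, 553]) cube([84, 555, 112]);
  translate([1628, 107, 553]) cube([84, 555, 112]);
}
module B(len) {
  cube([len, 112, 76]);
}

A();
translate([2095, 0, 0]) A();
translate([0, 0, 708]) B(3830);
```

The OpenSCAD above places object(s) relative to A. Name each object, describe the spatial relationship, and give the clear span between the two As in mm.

A is a table. B is a beam. A beam spans the tops of two tables. The clear span between the two tables is 360 mm.

Second table starts at x = 2095; first ends at x = 1735; clear span = 2095 − 1735 = 360 mm.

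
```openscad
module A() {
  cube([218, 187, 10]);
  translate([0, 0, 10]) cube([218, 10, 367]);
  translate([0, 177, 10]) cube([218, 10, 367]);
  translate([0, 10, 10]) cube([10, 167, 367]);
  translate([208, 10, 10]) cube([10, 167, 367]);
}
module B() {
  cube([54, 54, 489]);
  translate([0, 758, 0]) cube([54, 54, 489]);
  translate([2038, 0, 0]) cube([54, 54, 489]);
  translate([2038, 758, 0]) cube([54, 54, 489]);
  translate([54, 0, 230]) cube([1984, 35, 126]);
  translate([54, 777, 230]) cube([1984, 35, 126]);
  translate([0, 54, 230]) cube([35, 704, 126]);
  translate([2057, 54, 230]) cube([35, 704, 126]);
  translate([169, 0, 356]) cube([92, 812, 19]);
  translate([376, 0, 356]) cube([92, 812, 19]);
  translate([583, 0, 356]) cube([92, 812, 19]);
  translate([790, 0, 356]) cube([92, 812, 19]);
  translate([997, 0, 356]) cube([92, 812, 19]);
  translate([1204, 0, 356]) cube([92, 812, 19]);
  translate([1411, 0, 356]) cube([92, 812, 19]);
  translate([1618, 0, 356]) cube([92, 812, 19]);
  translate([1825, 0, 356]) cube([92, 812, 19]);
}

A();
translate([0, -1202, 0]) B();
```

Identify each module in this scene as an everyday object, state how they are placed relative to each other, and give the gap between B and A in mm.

A is an open box. B is a bed frame. The bed frame is on the floor beside the open box on its −y side. The gap between the bed frame and the open box is 390 mm.

The bed frame's nearest face is 390 mm from the open box's −y face.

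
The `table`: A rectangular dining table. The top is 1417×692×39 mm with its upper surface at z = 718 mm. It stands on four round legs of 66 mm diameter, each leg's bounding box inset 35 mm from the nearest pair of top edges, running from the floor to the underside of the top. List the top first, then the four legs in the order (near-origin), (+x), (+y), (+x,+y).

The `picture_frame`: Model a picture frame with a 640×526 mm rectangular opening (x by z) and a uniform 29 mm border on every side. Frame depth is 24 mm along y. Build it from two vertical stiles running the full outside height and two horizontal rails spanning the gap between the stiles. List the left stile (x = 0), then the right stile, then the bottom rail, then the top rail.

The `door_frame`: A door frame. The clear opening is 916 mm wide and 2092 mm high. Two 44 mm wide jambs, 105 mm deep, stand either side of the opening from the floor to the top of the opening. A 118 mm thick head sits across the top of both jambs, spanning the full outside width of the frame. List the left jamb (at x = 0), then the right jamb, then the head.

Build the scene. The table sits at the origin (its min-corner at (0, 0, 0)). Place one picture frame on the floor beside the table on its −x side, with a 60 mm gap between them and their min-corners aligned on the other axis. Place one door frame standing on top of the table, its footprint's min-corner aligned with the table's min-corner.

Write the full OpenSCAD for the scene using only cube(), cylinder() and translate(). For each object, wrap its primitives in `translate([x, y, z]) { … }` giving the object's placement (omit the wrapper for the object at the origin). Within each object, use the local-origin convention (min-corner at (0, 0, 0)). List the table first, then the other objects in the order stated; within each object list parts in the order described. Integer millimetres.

translate([0, 0, 679]) cube([1417, 692, 39]);
translate([68, 68, 0]) cylinder(h = 679, r = 33);
translate([1349, 68, 0]) cylinder(h = 679, r = 33);
translate([68, 624, 0]) cylinder(h = 679, r = 33);
translate([1349, 624, 0]) cylinder(h = 679, r = 33);
translate([-758, 0, 0]) {
  cube([29, 24, 584]);
  translate([669, 0, 0]) cube([29, 24, 584]);
  translate([29, 0, 0]) cube([640, 24, 29]);
  translate([29, 0, 555]) cube([640, 24, 29]);
}
translate([0, 0, 718]) {
  cube([44, 105, 2092]);
  translate([960, 0, 0]) cube([44, 105, 2092]);
  translate([0, 0, 2092]) cube([1004, 105, 118]);
}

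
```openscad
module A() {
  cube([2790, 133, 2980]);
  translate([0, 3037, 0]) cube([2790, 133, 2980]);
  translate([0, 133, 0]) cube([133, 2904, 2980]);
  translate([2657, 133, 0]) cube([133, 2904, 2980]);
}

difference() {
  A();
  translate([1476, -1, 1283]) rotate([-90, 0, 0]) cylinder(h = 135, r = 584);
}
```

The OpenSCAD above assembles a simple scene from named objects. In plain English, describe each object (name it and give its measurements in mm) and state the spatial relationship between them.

A is the wall frame of a small rectangular building: four walls, each 2980 mm tall and 133 mm thick, enclosing a footprint 2790 mm (x) by 3170 mm (y) outside-to-outside, with no floor or roof. The front and back walls (the −y and +y sides) span the full width; the two side walls fit between them.

The house frame has a circular hole of radius 584 mm through its front wall, centred at (x = 1476, z = 1283).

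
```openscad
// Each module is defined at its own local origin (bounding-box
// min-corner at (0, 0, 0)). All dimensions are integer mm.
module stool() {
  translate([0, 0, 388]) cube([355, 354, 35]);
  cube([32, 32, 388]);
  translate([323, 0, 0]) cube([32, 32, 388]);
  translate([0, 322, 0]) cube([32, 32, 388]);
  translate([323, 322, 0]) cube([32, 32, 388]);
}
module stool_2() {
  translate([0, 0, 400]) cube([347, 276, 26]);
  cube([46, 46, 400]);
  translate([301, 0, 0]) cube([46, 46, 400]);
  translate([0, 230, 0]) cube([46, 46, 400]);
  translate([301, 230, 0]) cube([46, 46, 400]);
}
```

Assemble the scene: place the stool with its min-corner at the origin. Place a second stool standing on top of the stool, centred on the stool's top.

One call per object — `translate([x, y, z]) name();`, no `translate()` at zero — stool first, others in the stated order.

stool();
translate([4, 39, 423]) stool_2();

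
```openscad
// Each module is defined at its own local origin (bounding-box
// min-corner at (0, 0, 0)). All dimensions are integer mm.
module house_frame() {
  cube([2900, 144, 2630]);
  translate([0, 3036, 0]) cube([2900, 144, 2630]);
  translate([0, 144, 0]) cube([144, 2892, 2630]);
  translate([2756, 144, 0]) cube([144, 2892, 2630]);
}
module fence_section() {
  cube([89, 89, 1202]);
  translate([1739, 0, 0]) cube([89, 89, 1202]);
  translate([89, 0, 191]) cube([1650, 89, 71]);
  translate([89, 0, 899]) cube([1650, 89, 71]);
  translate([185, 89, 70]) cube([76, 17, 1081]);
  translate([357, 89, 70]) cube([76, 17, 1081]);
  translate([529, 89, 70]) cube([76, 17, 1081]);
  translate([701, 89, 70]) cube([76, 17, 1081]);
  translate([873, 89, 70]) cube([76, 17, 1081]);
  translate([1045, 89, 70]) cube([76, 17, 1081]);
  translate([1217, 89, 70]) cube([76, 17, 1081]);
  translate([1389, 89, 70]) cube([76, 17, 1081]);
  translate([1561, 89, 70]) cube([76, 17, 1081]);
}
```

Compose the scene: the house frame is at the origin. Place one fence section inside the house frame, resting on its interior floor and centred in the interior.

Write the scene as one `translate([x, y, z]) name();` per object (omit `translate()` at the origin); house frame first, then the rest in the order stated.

house_frame();
translate([536, 1537, 0]) fence_section();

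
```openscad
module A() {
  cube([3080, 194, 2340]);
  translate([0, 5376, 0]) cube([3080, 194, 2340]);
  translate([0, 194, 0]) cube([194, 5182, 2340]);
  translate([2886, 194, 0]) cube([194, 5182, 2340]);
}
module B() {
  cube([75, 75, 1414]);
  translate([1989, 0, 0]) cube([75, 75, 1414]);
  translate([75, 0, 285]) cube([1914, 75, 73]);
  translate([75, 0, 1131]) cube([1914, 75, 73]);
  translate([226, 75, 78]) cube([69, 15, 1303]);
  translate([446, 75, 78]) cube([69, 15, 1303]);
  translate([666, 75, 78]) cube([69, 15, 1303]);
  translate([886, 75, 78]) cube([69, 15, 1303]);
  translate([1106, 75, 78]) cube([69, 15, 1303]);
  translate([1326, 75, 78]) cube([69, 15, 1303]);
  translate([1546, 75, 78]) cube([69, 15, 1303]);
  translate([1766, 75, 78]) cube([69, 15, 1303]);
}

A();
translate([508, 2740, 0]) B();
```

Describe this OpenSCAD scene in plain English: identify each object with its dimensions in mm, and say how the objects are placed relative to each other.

A is a box-shaped house frame (walls only): outside footprint 3080×5570 mm, wall height 2340 mm, wall thickness 194 mm. The two y-facing walls run the full x-width; the two x-facing walls fit between the inner faces of the y-facing walls.

B is a fence section. Two 75×75 mm posts, 1414 mm tall, stand on the floor with a clear span of 1914 mm between their inner faces. Two horizontal rails of 75×73 mm section span the gap between the posts with their undersides at z = 285 mm and z = 1131 mm, flush with the posts' −y face. 8 pickets, each 69 mm wide, 15 mm thick and 1303 mm tall, are fixed to the +y face of the rails with their bottoms at z = 78 mm, evenly spaced across the span with equal gaps (rounded down to the nearest mm) at the −x end and between each pair — any rounding remainder accumulates at the +x end.

The fence section sits inside the house frame, centred.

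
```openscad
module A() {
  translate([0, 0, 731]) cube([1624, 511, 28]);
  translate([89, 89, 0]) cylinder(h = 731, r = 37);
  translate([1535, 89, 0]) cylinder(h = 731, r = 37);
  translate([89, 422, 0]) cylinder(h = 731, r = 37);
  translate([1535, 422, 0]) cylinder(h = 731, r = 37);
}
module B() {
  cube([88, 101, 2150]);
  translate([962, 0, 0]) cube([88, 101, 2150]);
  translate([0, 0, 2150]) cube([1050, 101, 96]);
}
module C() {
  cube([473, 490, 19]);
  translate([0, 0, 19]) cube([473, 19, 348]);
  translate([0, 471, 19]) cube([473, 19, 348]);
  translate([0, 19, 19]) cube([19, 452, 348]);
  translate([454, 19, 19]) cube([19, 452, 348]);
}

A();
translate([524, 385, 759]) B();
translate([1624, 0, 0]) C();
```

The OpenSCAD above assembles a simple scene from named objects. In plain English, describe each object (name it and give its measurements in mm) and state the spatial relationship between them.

A is a table: top 1624 mm (x) × 511 mm (y), 28 mm thick, upper face at z = 759 mm, on four round legs of 74 mm diameter, each leg's bounding box inset 52 mm from the nearest pair of top edges, running from z = 0 to the bottom of the top.

B is a door frame. The clear opening is 874 mm wide and 2150 mm high. Two 88 mm wide jambs, 101 mm deep, stand either side of the opening from the floor to the top of the opening. A 96 mm thick head sits across the top of both jambs, spanning the full outside width of the frame.

C is an open storage box with external size 473×490×367 mm and wall thickness 19 mm (the base is also 19 mm thick). The base covers the whole footprint; the four walls stand on the base, with the y-facing walls full-width and the x-facing walls fitting between their inner faces.

The door frame is on top of the table. The open box is against the table's +x side, with their −y faces flush.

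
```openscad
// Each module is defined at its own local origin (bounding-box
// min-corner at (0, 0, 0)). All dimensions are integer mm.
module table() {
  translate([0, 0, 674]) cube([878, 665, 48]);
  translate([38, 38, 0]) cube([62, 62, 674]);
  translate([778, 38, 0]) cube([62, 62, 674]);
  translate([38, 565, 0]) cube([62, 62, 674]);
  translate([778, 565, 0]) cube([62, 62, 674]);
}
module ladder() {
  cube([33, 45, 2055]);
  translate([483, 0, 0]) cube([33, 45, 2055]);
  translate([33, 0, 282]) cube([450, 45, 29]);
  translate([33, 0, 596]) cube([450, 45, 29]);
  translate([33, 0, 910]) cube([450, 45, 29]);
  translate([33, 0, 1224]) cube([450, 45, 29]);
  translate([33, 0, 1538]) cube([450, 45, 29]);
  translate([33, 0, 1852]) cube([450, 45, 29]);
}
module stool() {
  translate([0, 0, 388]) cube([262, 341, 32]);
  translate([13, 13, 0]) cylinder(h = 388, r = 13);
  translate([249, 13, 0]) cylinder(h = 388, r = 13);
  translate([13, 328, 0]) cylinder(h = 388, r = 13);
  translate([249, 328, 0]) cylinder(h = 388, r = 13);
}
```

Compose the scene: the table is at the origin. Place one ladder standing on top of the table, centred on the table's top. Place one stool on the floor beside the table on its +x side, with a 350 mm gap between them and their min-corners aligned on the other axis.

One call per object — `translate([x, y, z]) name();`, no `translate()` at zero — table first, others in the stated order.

table();
translate([181, 310, 722]) ladder();
translate([1228, 0, 0]) stool();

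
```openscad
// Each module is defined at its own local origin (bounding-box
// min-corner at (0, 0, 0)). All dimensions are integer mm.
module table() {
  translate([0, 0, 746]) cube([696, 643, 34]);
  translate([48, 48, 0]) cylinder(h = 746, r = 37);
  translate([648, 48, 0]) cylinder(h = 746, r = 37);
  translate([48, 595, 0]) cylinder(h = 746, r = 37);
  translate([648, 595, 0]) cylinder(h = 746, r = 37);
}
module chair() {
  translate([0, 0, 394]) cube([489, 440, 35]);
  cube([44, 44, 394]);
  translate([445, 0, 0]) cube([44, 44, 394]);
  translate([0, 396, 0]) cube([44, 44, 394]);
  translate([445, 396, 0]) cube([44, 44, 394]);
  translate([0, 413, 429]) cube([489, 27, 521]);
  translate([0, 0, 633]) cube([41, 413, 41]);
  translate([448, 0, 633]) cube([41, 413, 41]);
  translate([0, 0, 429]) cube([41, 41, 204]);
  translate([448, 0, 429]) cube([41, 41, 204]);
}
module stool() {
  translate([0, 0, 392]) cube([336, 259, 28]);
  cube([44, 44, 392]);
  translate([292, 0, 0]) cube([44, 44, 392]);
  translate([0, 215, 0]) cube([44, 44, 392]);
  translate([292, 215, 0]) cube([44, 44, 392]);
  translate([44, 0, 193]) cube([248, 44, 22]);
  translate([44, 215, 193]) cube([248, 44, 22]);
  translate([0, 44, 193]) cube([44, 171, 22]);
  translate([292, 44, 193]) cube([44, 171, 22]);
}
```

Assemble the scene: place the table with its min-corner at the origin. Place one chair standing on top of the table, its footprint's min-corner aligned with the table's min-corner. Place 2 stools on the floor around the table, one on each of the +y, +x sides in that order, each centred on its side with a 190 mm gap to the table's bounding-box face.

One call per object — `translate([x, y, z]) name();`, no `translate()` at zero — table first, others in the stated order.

table();
translate([0, 0, 780]) chair();
translate([180, 833, 0]) stool();
translate([886, 192, 0]) stool();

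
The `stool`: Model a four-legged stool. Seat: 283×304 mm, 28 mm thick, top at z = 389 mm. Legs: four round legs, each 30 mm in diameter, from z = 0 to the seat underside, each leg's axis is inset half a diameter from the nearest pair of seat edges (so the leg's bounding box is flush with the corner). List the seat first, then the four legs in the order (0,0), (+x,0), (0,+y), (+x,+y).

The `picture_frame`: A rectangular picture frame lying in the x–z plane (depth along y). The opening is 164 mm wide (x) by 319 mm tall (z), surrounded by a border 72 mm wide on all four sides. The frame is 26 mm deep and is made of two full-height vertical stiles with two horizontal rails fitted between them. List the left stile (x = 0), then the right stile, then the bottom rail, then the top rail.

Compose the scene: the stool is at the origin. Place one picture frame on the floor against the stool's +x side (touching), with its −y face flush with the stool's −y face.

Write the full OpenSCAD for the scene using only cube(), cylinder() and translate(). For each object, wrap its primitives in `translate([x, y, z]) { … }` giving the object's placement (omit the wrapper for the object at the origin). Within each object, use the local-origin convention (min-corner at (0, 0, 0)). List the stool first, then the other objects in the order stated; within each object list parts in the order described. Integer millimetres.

translate([0, 0, 361]) cube([283, 304, 28]);
translate([15, 15, 0]) cylinder(h = 361, r = 15);
translate([268, 15, 0]) cylinder(h = 361, r = 15);
translate([15, 289, 0]) cylinder(h = 361, r = 15);
translate([268, 289, 0]) cylinder(h = 361, r = 15);
translate([283, 0, 0]) {
  cube([72, 26, 463]);
  translate([236, 0, 0]) cube([72, 26, 463]);
  translate([72, 0, 0]) cube([164, 26, 72]);
  translate([72, 0, 391]) cube([164, 26, 72]);
}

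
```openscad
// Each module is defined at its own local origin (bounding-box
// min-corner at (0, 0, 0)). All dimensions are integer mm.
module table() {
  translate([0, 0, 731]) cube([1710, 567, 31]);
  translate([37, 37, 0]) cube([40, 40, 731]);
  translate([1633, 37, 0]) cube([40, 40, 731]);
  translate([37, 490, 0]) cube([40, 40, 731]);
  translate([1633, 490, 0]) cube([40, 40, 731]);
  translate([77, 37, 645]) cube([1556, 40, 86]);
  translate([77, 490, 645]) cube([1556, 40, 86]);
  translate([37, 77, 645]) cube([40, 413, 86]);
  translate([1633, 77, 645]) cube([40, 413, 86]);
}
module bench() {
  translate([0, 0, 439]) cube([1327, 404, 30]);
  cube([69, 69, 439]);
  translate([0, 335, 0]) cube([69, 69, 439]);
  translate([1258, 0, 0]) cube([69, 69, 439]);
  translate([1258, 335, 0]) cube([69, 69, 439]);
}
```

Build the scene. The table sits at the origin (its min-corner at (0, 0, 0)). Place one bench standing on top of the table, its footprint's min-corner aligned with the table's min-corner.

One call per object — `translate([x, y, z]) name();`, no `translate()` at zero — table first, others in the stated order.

table();
translate([0, 0, 762]) bench();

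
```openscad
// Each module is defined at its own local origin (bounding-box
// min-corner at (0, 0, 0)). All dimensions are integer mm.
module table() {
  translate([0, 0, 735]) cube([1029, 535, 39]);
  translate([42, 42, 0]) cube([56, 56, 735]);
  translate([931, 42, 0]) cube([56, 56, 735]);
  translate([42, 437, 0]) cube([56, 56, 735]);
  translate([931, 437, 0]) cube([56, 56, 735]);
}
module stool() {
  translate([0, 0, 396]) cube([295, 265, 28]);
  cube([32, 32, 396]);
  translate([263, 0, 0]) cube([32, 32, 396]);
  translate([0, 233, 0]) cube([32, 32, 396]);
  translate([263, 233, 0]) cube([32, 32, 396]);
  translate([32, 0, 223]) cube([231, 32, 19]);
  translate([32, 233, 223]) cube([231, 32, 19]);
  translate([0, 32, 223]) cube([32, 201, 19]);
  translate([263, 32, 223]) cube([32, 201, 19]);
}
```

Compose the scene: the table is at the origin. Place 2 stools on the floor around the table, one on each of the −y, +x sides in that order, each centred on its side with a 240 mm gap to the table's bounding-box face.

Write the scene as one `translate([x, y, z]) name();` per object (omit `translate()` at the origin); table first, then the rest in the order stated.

table();
translate([367, -505, 0]) stool();
translate([1269, 135, 0]) stool();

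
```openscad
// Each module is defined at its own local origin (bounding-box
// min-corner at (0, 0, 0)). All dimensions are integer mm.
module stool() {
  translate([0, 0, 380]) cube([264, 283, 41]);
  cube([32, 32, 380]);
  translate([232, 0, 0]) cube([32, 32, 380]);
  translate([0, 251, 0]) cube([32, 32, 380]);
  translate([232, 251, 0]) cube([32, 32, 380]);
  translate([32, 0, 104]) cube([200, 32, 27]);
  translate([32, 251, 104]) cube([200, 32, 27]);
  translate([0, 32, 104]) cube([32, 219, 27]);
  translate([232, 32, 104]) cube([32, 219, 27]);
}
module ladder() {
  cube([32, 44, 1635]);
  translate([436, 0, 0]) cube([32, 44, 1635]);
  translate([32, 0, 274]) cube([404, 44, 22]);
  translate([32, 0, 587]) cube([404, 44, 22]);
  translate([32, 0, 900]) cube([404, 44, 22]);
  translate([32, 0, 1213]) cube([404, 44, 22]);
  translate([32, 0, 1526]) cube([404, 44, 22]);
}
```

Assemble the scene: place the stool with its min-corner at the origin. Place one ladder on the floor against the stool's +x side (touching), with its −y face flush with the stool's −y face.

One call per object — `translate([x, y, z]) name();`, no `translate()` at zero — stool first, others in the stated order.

stool();
translate([264, 0, 0]) ladder();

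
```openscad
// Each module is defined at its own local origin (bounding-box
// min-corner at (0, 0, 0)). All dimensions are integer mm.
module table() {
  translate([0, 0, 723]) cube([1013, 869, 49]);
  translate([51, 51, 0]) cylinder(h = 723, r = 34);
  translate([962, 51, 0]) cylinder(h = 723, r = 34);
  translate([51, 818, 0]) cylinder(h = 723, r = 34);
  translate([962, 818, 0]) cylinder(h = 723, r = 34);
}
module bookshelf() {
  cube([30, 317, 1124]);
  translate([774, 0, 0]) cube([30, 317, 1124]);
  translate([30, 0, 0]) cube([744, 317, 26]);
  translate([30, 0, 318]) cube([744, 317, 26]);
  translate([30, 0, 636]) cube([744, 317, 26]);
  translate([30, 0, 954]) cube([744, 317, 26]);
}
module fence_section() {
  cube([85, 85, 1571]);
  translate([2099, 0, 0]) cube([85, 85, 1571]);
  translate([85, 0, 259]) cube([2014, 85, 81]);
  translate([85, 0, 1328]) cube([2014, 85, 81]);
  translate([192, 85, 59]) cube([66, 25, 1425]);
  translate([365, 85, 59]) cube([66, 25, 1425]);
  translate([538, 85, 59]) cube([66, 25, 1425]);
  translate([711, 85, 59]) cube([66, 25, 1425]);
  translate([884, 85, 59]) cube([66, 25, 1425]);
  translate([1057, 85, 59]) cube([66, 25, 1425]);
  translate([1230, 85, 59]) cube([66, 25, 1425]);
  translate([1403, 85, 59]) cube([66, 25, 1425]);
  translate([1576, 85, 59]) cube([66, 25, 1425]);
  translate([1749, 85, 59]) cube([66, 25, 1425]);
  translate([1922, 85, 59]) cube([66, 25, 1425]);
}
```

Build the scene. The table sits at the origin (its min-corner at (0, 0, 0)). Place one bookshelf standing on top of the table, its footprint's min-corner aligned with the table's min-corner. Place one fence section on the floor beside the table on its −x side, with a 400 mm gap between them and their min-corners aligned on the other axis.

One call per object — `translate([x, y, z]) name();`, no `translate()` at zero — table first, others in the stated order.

table();
translate([0, 0, 772]) bookshelf();
translate([-2584, 0, 0]) fence_section();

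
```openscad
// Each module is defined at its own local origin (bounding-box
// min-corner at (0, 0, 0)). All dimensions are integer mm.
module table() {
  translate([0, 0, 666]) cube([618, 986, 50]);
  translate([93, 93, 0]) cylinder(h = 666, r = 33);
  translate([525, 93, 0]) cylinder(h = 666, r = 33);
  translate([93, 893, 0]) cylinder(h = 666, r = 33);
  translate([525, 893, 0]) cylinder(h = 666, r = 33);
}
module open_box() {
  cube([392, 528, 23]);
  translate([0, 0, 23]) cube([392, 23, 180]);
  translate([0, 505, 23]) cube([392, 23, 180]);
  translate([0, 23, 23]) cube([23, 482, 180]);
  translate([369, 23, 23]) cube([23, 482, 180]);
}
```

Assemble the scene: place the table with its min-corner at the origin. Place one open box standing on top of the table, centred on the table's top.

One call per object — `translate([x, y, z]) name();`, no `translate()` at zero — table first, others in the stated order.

table();
translate([113, 229, 716]) open_box();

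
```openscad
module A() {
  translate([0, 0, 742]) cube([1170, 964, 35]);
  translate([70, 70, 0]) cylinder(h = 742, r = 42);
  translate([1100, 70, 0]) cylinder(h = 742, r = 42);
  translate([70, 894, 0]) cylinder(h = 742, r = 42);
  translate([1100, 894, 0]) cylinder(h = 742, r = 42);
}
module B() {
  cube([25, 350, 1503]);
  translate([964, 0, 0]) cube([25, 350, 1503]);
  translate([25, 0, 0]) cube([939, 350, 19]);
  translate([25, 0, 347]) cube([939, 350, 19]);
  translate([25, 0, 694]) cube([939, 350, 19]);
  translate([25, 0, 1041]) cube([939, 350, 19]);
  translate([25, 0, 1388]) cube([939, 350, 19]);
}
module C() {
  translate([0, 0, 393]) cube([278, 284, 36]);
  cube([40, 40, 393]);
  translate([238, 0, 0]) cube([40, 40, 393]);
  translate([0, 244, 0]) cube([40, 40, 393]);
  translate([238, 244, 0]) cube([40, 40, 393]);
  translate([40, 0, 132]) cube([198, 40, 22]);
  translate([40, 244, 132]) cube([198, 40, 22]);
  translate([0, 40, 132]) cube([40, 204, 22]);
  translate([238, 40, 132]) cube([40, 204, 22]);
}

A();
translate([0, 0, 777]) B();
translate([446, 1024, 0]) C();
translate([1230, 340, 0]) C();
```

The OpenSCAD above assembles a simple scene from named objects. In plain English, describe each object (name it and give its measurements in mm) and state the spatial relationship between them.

A is a table: top 1170 mm (x) × 964 mm (y), 35 mm thick, upper face at z = 777 mm, on four round legs of 84 mm diameter, each leg's bounding box inset 28 mm from the nearest pair of top edges, running from z = 0 to the bottom of the top.

B is a bookshelf 989 mm wide overall, 350 mm deep and 1503 mm tall. The two sides are 25 mm thick vertical panels. 5 horizontal shelves of 19 mm thickness span between the inner faces of the sides; the lowest shelf sits on the floor and shelves are stacked with a clear vertical gap of 328 mm between each pair.

C is a four-legged stool. The seat is a 278×284×36 mm slab whose top surface is at z = 429 mm; four square legs, each 40×40 mm in cross-section, run from the floor (z = 0) to the underside of the seat, each flush with a corner of the seat. Four stretchers, 40 mm wide and 22 mm tall, connect adjacent legs with their undersides at z = 132 mm, each running between the inner faces of the legs it joins and aligned with the legs' outer faces on the other axis.

The bookshelf is on top of the table. Two stools sit around the table at the +y, +x sides.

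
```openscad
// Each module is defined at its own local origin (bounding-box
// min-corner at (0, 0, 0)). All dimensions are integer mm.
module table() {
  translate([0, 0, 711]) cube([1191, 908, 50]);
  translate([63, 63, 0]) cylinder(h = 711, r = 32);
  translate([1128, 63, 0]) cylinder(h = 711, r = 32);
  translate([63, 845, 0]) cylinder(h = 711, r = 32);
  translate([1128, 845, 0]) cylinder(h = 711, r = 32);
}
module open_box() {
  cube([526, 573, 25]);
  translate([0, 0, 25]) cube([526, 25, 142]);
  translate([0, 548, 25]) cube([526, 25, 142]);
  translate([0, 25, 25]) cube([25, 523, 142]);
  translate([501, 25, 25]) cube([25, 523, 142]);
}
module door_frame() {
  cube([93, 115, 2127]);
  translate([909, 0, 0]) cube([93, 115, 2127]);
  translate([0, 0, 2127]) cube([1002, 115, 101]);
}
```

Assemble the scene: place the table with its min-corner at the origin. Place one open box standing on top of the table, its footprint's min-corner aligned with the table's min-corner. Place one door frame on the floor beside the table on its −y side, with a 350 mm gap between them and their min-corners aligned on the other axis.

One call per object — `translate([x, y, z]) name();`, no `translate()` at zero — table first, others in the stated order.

table();
translate([0, 0, 761]) open_box();
translate([0, -465, 0]) door_frame();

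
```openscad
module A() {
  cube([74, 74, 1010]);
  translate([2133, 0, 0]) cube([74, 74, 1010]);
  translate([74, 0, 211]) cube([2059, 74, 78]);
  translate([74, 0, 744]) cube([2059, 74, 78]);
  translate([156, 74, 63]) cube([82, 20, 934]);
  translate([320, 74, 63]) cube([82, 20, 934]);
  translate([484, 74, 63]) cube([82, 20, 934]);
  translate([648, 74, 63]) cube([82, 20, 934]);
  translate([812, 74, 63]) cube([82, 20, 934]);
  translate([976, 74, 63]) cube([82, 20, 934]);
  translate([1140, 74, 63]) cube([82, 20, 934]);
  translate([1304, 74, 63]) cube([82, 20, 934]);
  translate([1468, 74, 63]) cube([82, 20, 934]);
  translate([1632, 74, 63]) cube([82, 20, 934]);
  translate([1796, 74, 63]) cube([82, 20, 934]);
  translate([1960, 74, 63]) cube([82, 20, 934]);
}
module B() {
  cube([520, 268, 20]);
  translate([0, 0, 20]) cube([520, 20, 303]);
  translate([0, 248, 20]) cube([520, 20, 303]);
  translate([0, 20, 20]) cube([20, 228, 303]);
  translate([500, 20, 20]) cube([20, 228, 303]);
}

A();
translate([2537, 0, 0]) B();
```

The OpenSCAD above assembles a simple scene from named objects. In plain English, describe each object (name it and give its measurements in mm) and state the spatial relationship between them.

A is a fence section. Two 74×74 mm posts, 1010 mm tall, stand on the floor with a clear span of 2059 mm between their inner faces. Two horizontal rails of 74×78 mm section span the gap between the posts with their undersides at z = 211 mm and z = 744 mm, flush with the posts' −y face. 12 pickets, each 82 mm wide, 20 mm thick and 934 mm tall, are fixed to the +y face of the rails with their bottoms at z = 63 mm, evenly spaced across the span with equal gaps (rounded down to the nearest mm) at the −x end and between each pair — any rounding remainder accumulates at the +x end.

B is an open-topped rectangular box: outside dimensions 520×268×323 mm, with a uniform wall and base thickness of 20 mm. The base is a full 520×268 slab on the floor; four walls sit on top of the base. The front and back walls (the −y and +y sides) span the full width; the two side walls fit between them.

The open box is on the floor beside the fence section on its +x side.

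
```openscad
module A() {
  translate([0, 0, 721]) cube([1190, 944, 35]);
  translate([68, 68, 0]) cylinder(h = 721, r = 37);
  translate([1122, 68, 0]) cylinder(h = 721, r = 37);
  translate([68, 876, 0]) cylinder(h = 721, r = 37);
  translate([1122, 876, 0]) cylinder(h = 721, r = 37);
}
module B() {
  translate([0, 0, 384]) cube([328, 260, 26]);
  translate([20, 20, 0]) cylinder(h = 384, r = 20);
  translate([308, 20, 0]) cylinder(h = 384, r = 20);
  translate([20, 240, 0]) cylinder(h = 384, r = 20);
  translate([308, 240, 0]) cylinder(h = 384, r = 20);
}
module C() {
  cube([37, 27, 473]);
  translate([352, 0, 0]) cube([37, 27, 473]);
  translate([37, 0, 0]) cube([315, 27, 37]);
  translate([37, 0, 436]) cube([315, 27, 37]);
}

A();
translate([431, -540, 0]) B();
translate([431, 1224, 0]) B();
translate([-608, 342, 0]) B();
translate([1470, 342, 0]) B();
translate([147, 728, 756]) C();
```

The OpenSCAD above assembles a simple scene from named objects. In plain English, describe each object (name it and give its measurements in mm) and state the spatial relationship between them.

A is a table with a 1190×944 mm rectangular top, 35 mm thick, top surface at z = 756 mm, supported by four round legs of 74 mm diameter, each leg's bounding box inset 31 mm from the nearest pair of top edges, running from the floor.

B is a four-legged stool. The seat is a 328×260×26 mm slab whose top surface is at z = 410 mm; four round legs, each 40 mm in diameter, run from the floor (z = 0) to the underside of the seat, each leg's axis is inset half a diameter from the nearest pair of seat edges (so the leg's bounding box is flush with the corner).

C is a picture frame with a 315×399 mm rectangular opening (x by z) and a uniform 37 mm border on every side. Frame depth is 27 mm along y. It is built from two vertical stiles running the full outside height and two horizontal rails spanning the gap between the stiles.

Four stools sit around the table at the −y, +y, −x, +x sides. The picture frame is on top of the table.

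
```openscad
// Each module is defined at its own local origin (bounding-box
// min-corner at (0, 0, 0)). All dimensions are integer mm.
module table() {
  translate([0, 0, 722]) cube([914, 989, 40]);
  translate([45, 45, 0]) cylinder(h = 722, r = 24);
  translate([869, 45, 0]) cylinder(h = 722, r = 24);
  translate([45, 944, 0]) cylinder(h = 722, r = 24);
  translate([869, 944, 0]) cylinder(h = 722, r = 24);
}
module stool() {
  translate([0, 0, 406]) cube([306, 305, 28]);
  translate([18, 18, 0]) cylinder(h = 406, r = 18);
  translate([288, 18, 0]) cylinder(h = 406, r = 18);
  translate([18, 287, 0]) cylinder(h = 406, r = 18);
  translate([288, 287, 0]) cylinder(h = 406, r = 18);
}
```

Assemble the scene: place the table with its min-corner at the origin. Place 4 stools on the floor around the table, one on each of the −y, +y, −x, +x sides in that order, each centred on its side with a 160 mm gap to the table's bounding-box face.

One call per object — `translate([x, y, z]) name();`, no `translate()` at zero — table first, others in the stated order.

table();
translate([304, -465, 0]) stool();
translate([304, 1149, 0]) stool();
translate([-466, 342, 0]) stool();
translate([1074, 342, 0]) stool();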